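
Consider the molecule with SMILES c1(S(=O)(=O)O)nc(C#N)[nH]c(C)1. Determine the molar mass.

Atom tally by fragment:
  imidazole ring core → C:3 H:4 N:2
  (− 3 ring H displaced by substituents)
  + SO3H → S:1 O:3 H:1
  + CN → C:1 N:1
  + CH3 → C:1 H:3
Element totals:
  C: 5
  H: 5
  N: 3
  O: 3
  S: 1
Molecular formula: C5H5N3O3S.
  M = 5(12.011) + 5(1.008) + 3(14.007) + 3(15.999) + 32.06
    = 60.055 + 5.040 + 42.021 + 47.997 + 32.060 = 187.173

187.17 g/mol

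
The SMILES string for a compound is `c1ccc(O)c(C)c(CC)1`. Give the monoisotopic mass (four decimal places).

136.0888

Atom tally by fragment:
  benzene ring core → C:6 H:6
  (− 3 ring H displaced by substituents)
  + OH → O:1 H:1
  + CH3 → C:1 H:3
  + C2H5 → C:2 H:5
Element totals:
  C: 9
  H: 12
  O: 1
Molecular formula: C9H12O.
  M = 9(12.0) + 12(1.007825) + 15.994915
    = 108.000000 + 12.093900 + 15.994915 = 136.088815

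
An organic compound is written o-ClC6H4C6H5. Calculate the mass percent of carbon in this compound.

Atom tally by fragment:
  benzene ring core → C:6 H:6
  (− 2 ring H displaced by substituents)
  + Cl → Cl:1
  + C6H5 → C:6 H:5
Element totals:
  C: 12
  H: 9
  Cl: 1
Molecular formula: C12H9Cl.
Molar mass = 188.654 g/mol.
Mass from C: 12 × 12.011 = 144.132 g/mol.
%C = 144.132 / 188.654 × 100 = 76.40%.

76.40%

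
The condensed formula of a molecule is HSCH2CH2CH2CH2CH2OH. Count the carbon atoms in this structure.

Element totals:
  C: 5
  H: 12
  O: 1
  S: 1

5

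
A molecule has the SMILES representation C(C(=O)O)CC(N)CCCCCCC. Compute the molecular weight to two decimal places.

Atom tally by fragment:
  HOOCCH2 → C:2 H:3 O:2
  CH2 → C:1 H:2
  CH(NH2) → C:1 H:3 N:1
  CH2 → C:1 H:2
  CH2 → C:1 H:2
  CH2 → C:1 H:2
  CH2 → C:1 H:2
  CH2 → C:1 H:2
  CH2 → C:1 H:2
  CH3 → C:1 H:3
Element totals:
  C: 11
  H: 23
  N: 1
  O: 2
Molecular formula: C11H23NO2.
  M = 11(12.011) + 23(1.008) + 14.007 + 2(15.999)
    = 132.121 + 23.184 + 14.007 + 31.998 = 201.310

201.31 g/mol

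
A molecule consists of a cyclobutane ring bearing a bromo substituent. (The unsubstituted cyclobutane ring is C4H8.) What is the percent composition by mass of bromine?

Atom tally by fragment:
  cyclobutane ring core → C:4 H:8
  (− 1 ring H displaced by substituents)
  + Br → Br:1
Element totals:
  C: 4
  H: 7
  Br: 1
Molecular formula: C4H7Br.
Molar mass = 135.004 g/mol.
Mass from Br: 1 × 79.904 = 79.904 g/mol.
%Br = 79.904 / 135.004 × 100 = 59.19%.

59.19%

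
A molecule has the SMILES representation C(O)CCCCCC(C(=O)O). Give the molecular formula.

C8H16O3

Atom tally by fragment:
  HOCH2 → C:1 H:3 O:1
  CH2 → C:1 H:2
  CH2 → C:1 H:2
  CH2 → C:1 H:2
  CH2 → C:1 H:2
  CH2 → C:1 H:2
  CH2COOH → C:2 H:3 O:2
Element totals:
  C: 8
  H: 16
  O: 3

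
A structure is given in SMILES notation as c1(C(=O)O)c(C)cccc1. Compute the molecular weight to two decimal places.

136.15 g/mol

Atom tally by fragment:
  benzene ring core → C:6 H:6
  (− 2 ring H displaced by substituents)
  + COOH → C:1 H:1 O:2
  + CH3 → C:1 H:3
Element totals:
  C: 8
  H: 8
  O: 2
Molecular formula: C8H8O2.
  M = 8(12.011) + 8(1.008) + 2(15.999)
    = 96.088 + 8.064 + 31.998 = 136.150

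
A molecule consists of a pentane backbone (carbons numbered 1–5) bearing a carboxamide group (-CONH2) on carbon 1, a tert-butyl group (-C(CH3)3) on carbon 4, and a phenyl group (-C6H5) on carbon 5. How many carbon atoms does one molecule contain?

16

Atom tally by fragment:
  H2NOCCH2 → C:2 H:4 O:1 N:1
  CH2 → C:1 H:2
  CH2 → C:1 H:2
  CH(C(CH3)3) → C:5 H:10
  CH2C6H5 → C:7 H:7
Element totals:
  C: 16
  H: 25
  N: 1
  O: 1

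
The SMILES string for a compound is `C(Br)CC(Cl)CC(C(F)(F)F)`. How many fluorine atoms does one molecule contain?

Atom tally by fragment:
  BrCH2 → C:1 H:2 Br:1
  CH2 → C:1 H:2
  CH(Cl) → C:1 H:1 Cl:1
  CH2 → C:1 H:2
  CH2CF3 → C:2 H:2 F:3
Element totals:
  C: 6
  H: 9
  Br: 1
  Cl: 1
  F: 3

3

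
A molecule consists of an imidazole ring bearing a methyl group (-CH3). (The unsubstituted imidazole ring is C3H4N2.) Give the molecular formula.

C4H6N2

Atom tally by fragment:
  imidazole ring core → C:3 H:4 N:2
  (− 1 ring H displaced by substituents)
  + CH3 → C:1 H:3
Element totals:
  C: 4
  H: 6
  N: 2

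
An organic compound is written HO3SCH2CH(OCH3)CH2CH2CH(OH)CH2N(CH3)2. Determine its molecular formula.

C9H21NO5S

Atom tally by fragment:
  HO3SCH2 → C:1 H:3 S:1 O:3
  CH(OCH3) → C:2 H:4 O:1
  CH2 → C:1 H:2
  CH2 → C:1 H:2
  CH(OH) → C:1 H:2 O:1
  CH2N(CH3)2 → C:3 H:8 N:1
Element totals:
  C: 9
  H: 21
  N: 1
  O: 5
  S: 1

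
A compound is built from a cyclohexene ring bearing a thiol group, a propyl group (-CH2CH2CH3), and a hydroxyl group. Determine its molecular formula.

C9H16OS

Atom tally by fragment:
  cyclohexene ring core → C:6 H:10
  (− 3 ring H displaced by substituents)
  + SH → S:1 H:1
  + CH2CH2CH3 → C:3 H:7
  + OH → O:1 H:1
Element totals:
  C: 9
  H: 16
  O: 1
  S: 1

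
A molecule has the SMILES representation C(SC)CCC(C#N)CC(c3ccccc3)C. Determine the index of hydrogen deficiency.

Atom tally by fragment:
  CH3SCH2 → C:2 H:5 S:1
  CH2 → C:1 H:2
  CH2 → C:1 H:2
  CH(CN) → C:2 H:1 N:1
  CH2 → C:1 H:2
  CH(C6H5) → C:7 H:6
  CH3 → C:1 H:3
Element totals:
  C: 15
  H: 21
  N: 1
  S: 1
Molecular formula: C15H21NS.
DoU = (2C + 2 + N − H − X) / 2 = (2·15 + 2 + 1 − 21 − 0) / 2 = 6.

6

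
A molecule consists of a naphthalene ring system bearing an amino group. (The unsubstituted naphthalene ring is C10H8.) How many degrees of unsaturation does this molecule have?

7

Atom tally by fragment:
  naphthalene ring system core → C:10 H:8
  (− 1 ring H displaced by substituents)
  + NH2 → N:1 H:2
Element totals:
  C: 10
  H: 9
  N: 1
Molecular formula: C10H9N.
DoU = (2C + 2 + N − H − X) / 2 = (2·10 + 2 + 1 − 9 − 0) / 2 = 7.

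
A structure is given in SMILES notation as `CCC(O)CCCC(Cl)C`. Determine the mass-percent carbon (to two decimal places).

58.35%

Atom tally by fragment:
  CH3 → C:1 H:3
  CH2 → C:1 H:2
  CH(OH) → C:1 H:2 O:1
  CH2 → C:1 H:2
  CH2 → C:1 H:2
  CH2 → C:1 H:2
  CH(Cl) → C:1 H:1 Cl:1
  CH3 → C:1 H:3
Element totals:
  C: 8
  H: 17
  Cl: 1
  O: 1
Molecular formula: C8H17ClO.
Molar mass = 164.673 g/mol.
Mass from C: 8 × 12.011 = 96.088 g/mol.
%C = 96.088 / 164.673 × 100 = 58.35%.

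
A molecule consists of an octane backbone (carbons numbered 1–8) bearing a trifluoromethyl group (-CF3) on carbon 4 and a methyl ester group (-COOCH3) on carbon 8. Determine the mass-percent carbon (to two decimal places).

54.99%

Atom tally by fragment:
  CH3 → C:1 H:3
  CH2 → C:1 H:2
  CH2 → C:1 H:2
  CH(CF3) → C:2 H:1 F:3
  CH2 → C:1 H:2
  CH2 → C:1 H:2
  CH2 → C:1 H:2
  CH2COOCH3 → C:3 H:5 O:2
Element totals:
  C: 11
  H: 19
  F: 3
  O: 2
Molecular formula: C11H19F3O2.
Molar mass = 240.265 g/mol.
Mass from C: 11 × 12.011 = 132.121 g/mol.
%C = 132.121 / 240.265 × 100 = 54.99%.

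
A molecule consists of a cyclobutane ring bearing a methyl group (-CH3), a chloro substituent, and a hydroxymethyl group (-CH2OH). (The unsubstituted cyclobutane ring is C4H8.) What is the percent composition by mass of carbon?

53.54%

Atom tally by fragment:
  cyclobutane ring core → C:4 H:8
  (− 3 ring H displaced by substituents)
  + CH3 → C:1 H:3
  + Cl → Cl:1
  + CH2OH → C:1 H:3 O:1
Element totals:
  C: 6
  H: 11
  Cl: 1
  O: 1
Molecular formula: C6H11ClO.
Molar mass = 134.603 g/mol.
Mass from C: 6 × 12.011 = 72.066 g/mol.
%C = 72.066 / 134.603 × 100 = 53.54%.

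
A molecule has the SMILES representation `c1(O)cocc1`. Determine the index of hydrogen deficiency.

Atom tally by fragment:
  furan ring core → C:4 H:4 O:1
  (− 1 ring H displaced by substituents)
  + OH → O:1 H:1
Element totals:
  C: 4
  H: 4
  O: 2
Molecular formula: C4H4O2.
DoU = (2C + 2 + N − H − X) / 2 = (2·4 + 2 + 0 − 4 − 0) / 2 = 3.

3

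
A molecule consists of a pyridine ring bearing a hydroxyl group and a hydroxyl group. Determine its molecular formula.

Atom tally by fragment:
  pyridine ring core → C:5 H:5 N:1
  (− 2 ring H displaced by substituents)
  + OH → O:1 H:1
  + OH → O:1 H:1
Element totals:
  C: 5
  H: 5
  N: 1
  O: 2

C5H5NO2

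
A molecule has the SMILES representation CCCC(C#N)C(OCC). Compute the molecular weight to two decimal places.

141.21 g/mol

Atom tally by fragment:
  CH3 → C:1 H:3
  CH2 → C:1 H:2
  CH2 → C:1 H:2
  CH(CN) → C:2 H:1 N:1
  CH2OC2H5 → C:3 H:7 O:1
Element totals:
  C: 8
  H: 15
  N: 1
  O: 1
Molecular formula: C8H15NO.
  M = 8(12.011) + 15(1.008) + 14.007 + 15.999
    = 96.088 + 15.120 + 14.007 + 15.999 = 141.214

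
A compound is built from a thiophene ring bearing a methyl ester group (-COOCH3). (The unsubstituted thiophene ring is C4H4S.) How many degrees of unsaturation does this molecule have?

Atom tally by fragment:
  thiophene ring core → C:4 H:4 S:1
  (− 1 ring H displaced by substituents)
  + COOCH3 → C:2 H:3 O:2
Element totals:
  C: 6
  H: 6
  O: 2
  S: 1
Molecular formula: C6H6O2S.
DoU = (2C + 2 + N − H − X) / 2 = (2·6 + 2 + 0 − 6 − 0) / 2 = 4.

4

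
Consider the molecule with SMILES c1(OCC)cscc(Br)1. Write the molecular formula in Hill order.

Atom tally by fragment:
  thiophene ring core → C:4 H:4 S:1
  (− 2 ring H displaced by substituents)
  + OC2H5 → C:2 H:5 O:1
  + Br → Br:1
Element totals:
  C: 6
  H: 7
  Br: 1
  O: 1
  S: 1

C6H7BrOS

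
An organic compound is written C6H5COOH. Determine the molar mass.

122.12 g/mol

Atom tally by fragment:
  benzene ring core → C:6 H:6
  (− 1 ring H displaced by substituents)
  + COOH → C:1 H:1 O:2
Element totals:
  C: 7
  H: 6
  O: 2
Molecular formula: C7H6O2.
  M = 7(12.011) + 6(1.008) + 2(15.999)
    = 84.077 + 6.048 + 31.998 = 122.123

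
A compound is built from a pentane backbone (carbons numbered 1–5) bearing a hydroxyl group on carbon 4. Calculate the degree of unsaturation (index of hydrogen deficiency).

Atom tally by fragment:
  CH3 → C:1 H:3
  CH2 → C:1 H:2
  CH2 → C:1 H:2
  CH(OH) → C:1 H:2 O:1
  CH3 → C:1 H:3
Element totals:
  C: 5
  H: 12
  O: 1
Molecular formula: C5H12O.
DoU = (2C + 2 + N − H − X) / 2 = (2·5 + 2 + 0 − 12 − 0) / 2 = 0.

0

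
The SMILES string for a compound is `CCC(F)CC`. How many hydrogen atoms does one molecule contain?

11

Atom tally by fragment:
  CH3 → C:1 H:3
  CH2 → C:1 H:2
  CH(F) → C:1 H:1 F:1
  CH2 → C:1 H:2
  CH3 → C:1 H:3
Element totals:
  C: 5
  H: 11
  F: 1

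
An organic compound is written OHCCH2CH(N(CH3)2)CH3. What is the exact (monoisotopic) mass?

115.0997

Element totals:
  C: 6
  H: 13
  N: 1
  O: 1
Molecular formula: C6H13NO.
  M = 6(12.0) + 13(1.007825) + 14.003074 + 15.994915
    = 72.000000 + 13.101725 + 14.003074 + 15.994915 = 115.099714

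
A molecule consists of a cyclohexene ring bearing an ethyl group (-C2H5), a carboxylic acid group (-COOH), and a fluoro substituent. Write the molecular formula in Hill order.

C9H13FO2

Atom tally by fragment:
  cyclohexene ring core → C:6 H:10
  (− 3 ring H displaced by substituents)
  + C2H5 → C:2 H:5
  + COOH → C:1 H:1 O:2
  + F → F:1
Element totals:
  C: 9
  H: 13
  F: 1
  O: 2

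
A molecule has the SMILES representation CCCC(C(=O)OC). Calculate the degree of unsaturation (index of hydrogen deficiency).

1

Atom tally by fragment:
  CH3 → C:1 H:3
  CH2 → C:1 H:2
  CH2 → C:1 H:2
  CH2COOCH3 → C:3 H:5 O:2
Element totals:
  C: 6
  H: 12
  O: 2
Molecular formula: C6H12O2.
DoU = (2C + 2 + N − H − X) / 2 = (2·6 + 2 + 0 − 12 − 0) / 2 = 1.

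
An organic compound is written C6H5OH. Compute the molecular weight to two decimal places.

94.11 g/mol

Atom tally by fragment:
  benzene ring core → C:6 H:6
  (− 1 ring H displaced by substituents)
  + OH → O:1 H:1
Element totals:
  C: 6
  H: 6
  O: 1
Molecular formula: C6H6O.
  M = 6(12.011) + 6(1.008) + 15.999
    = 72.066 + 6.048 + 15.999 = 94.113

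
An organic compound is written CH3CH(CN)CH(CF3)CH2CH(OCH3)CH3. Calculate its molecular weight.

Atom tally by fragment:
  CH3 → C:1 H:3
  CH(CN) → C:2 H:1 N:1
  CH(CF3) → C:2 H:1 F:3
  CH2 → C:1 H:2
  CH(OCH3) → C:2 H:4 O:1
  CH3 → C:1 H:3
Element totals:
  C: 9
  H: 14
  F: 3
  N: 1
  O: 1
Molecular formula: C9H14F3NO.
  M = 9(12.011) + 14(1.008) + 3(18.998) + 14.007 + 15.999
    = 108.099 + 14.112 + 56.994 + 14.007 + 15.999 = 209.211

209.21 g/mol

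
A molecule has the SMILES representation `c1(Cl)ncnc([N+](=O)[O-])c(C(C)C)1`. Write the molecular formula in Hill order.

C7H8ClN3O2

Atom tally by fragment:
  pyrimidine ring core → C:4 H:4 N:2
  (− 3 ring H displaced by substituents)
  + Cl → Cl:1
  + NO2 → N:1 O:2
  + CH(CH3)2 → C:3 H:7
Element totals:
  C: 7
  H: 8
  Cl: 1
  N: 3
  O: 2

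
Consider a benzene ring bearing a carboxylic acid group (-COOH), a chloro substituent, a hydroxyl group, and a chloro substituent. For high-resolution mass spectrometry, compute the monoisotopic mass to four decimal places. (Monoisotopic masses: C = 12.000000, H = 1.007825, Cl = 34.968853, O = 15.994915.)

205.9538

Atom tally by fragment:
  benzene ring core → C:6 H:6
  (− 4 ring H displaced by substituents)
  + COOH → C:1 H:1 O:2
  + Cl → Cl:1
  + OH → O:1 H:1
  + Cl → Cl:1
Element totals:
  C: 7
  H: 4
  Cl: 2
  O: 3
Molecular formula: C7H4Cl2O3.
  M = 7(12.0) + 4(1.007825) + 2(34.968853) + 3(15.994915)
    = 84.000000 + 4.031300 + 69.937706 + 47.984745 = 205.953751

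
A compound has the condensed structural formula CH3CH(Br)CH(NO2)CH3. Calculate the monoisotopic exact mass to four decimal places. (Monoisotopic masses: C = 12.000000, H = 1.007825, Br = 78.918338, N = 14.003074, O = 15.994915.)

Element totals:
  C: 4
  H: 8
  Br: 1
  N: 1
  O: 2
Molecular formula: C4H8BrNO2.
  M = 4(12.0) + 8(1.007825) + 78.918338 + 14.003074 + 2(15.994915)
    = 48.000000 + 8.062600 + 78.918338 + 14.003074 + 31.989830 = 180.973842

180.9738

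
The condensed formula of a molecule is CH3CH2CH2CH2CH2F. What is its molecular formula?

Element totals:
  C: 5
  H: 11
  F: 1

C5H11F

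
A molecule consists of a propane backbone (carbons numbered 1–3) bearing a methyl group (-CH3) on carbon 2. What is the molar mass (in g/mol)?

58.12 g/mol

Atom tally by fragment:
  CH3 → C:1 H:3
  CH(CH3) → C:2 H:4
  CH3 → C:1 H:3
Element totals:
  C: 4
  H: 10
Molecular formula: C4H10.
  M = 4(12.011) + 10(1.008)
    = 48.044 + 10.080 = 58.124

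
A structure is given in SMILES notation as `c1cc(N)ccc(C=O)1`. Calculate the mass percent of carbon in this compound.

69.41%

Atom tally by fragment:
  benzene ring core → C:6 H:6
  (− 2 ring H displaced by substituents)
  + NH2 → N:1 H:2
  + CHO → C:1 H:1 O:1
Element totals:
  C: 7
  H: 7
  N: 1
  O: 1
Molecular formula: C7H7NO.
Molar mass = 121.139 g/mol.
Mass from C: 7 × 12.011 = 84.077 g/mol.
%C = 84.077 / 121.139 × 100 = 69.41%.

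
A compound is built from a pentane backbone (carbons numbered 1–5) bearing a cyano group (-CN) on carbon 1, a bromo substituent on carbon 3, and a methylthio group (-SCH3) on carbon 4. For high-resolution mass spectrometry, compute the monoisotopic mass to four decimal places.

220.9874

Atom tally by fragment:
  NCCH2 → C:2 H:2 N:1
  CH2 → C:1 H:2
  CH(Br) → C:1 H:1 Br:1
  CH(SCH3) → C:2 H:4 S:1
  CH3 → C:1 H:3
Element totals:
  C: 7
  H: 12
  Br: 1
  N: 1
  S: 1
Molecular formula: C7H12BrNS.
  M = 7(12.0) + 12(1.007825) + 78.918338 + 14.003074 + 31.972071
    = 84.000000 + 12.093900 + 78.918338 + 14.003074 + 31.972071 = 220.987383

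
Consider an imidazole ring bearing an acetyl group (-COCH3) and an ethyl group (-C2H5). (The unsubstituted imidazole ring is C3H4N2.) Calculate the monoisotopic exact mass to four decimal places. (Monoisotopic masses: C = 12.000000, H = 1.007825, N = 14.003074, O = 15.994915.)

138.0793

Atom tally by fragment:
  imidazole ring core → C:3 H:4 N:2
  (− 2 ring H displaced by substituents)
  + COCH3 → C:2 H:3 O:1
  + C2H5 → C:2 H:5
Element totals:
  C: 7
  H: 10
  N: 2
  O: 1
Molecular formula: C7H10N2O.
  M = 7(12.0) + 10(1.007825) + 2(14.003074) + 15.994915
    = 84.000000 + 10.078250 + 28.006148 + 15.994915 = 138.079313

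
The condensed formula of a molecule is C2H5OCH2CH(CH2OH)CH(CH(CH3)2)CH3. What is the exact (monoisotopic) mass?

174.1620

Element totals:
  C: 10
  H: 22
  O: 2
Molecular formula: C10H22O2.
  M = 10(12.0) + 22(1.007825) + 2(15.994915)
    = 120.000000 + 22.172150 + 31.989830 = 174.161980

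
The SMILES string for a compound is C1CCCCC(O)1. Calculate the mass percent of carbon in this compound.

Atom tally by fragment:
  cyclohexane ring core → C:6 H:12
  (− 1 ring H displaced by substituents)
  + OH → O:1 H:1
Element totals:
  C: 6
  H: 12
  O: 1
Molecular formula: C6H12O.
Molar mass = 100.161 g/mol.
Mass from C: 6 × 12.011 = 72.066 g/mol.
%C = 72.066 / 100.161 × 100 = 71.95%.

71.95%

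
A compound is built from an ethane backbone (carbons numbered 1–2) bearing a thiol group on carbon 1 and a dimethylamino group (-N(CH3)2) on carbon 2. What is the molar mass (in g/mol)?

Atom tally by fragment:
  HSCH2 → C:1 H:3 S:1
  CH2N(CH3)2 → C:3 H:8 N:1
Element totals:
  C: 4
  H: 11
  N: 1
  S: 1
Molecular formula: C4H11NS.
  M = 4(12.011) + 11(1.008) + 14.007 + 32.06
    = 48.044 + 11.088 + 14.007 + 32.060 = 105.199

105.20 g/mol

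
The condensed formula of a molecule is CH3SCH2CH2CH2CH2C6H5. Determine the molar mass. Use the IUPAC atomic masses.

180.31 g/mol

Atom tally by fragment:
  CH3SCH2 → C:2 H:5 S:1
  CH2 → C:1 H:2
  CH2 → C:1 H:2
  CH2C6H5 → C:7 H:7
Element totals:
  C: 11
  H: 16
  S: 1
Molecular formula: C11H16S.
  M = 11(12.011) + 16(1.008) + 32.06
    = 132.121 + 16.128 + 32.060 = 180.309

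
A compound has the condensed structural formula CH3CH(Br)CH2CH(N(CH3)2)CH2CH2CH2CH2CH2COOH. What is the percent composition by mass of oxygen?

Atom tally by fragment:
  CH3 → C:1 H:3
  CH(Br) → C:1 H:1 Br:1
  CH2 → C:1 H:2
  CH(N(CH3)2) → C:3 H:7 N:1
  CH2 → C:1 H:2
  CH2 → C:1 H:2
  CH2 → C:1 H:2
  CH2 → C:1 H:2
  CH2COOH → C:2 H:3 O:2
Element totals:
  C: 12
  H: 24
  Br: 1
  N: 1
  O: 2
Molecular formula: C12H24BrNO2.
Molar mass = 294.233 g/mol.
Mass from O: 2 × 15.999 = 31.998 g/mol.
%O = 31.998 / 294.233 × 100 = 10.88%.

10.88%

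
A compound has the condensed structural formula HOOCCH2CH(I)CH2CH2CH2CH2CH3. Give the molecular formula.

Atom tally by fragment:
  HOOCCH2 → C:2 H:3 O:2
  CH(I) → C:1 H:1 I:1
  CH2 → C:1 H:2
  CH2 → C:1 H:2
  CH2 → C:1 H:2
  CH2 → C:1 H:2
  CH3 → C:1 H:3
Element totals:
  C: 8
  H: 15
  I: 1
  O: 2

C8H15IO2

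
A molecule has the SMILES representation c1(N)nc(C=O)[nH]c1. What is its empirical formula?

Atom tally by fragment:
  imidazole ring core → C:3 H:4 N:2
  (− 2 ring H displaced by substituents)
  + NH2 → N:1 H:2
  + CHO → C:1 H:1 O:1
Element totals:
  C: 4
  H: 5
  N: 3
  O: 1
Molecular formula: C4H5N3O.
gcd of subscripts (4, 5, 3, 1) = 1, so the empirical formula equals the molecular formula.

C4H5N3O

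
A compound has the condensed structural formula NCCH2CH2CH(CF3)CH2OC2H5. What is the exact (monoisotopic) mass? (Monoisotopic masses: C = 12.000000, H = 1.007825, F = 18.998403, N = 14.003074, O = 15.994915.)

195.0871

Atom tally by fragment:
  NCCH2 → C:2 H:2 N:1
  CH2 → C:1 H:2
  CH(CF3) → C:2 H:1 F:3
  CH2OC2H5 → C:3 H:7 O:1
Element totals:
  C: 8
  H: 12
  F: 3
  N: 1
  O: 1
Molecular formula: C8H12F3NO.
  M = 8(12.0) + 12(1.007825) + 3(18.998403) + 14.003074 + 15.994915
    = 96.000000 + 12.093900 + 56.995209 + 14.003074 + 15.994915 = 195.087098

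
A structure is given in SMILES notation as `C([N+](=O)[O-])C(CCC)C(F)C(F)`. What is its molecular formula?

Atom tally by fragment:
  O2NCH2 → C:1 H:2 N:1 O:2
  CH(CH2CH2CH3) → C:4 H:8
  CH(F) → C:1 H:1 F:1
  CH2F → C:1 H:2 F:1
Element totals:
  C: 7
  H: 13
  F: 2
  N: 1
  O: 2

C7H13F2NO2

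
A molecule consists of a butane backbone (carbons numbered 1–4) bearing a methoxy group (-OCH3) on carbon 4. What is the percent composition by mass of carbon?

Atom tally by fragment:
  CH3 → C:1 H:3
  CH2 → C:1 H:2
  CH2 → C:1 H:2
  CH2OCH3 → C:2 H:5 O:1
Element totals:
  C: 5
  H: 12
  O: 1
Molecular formula: C5H12O.
Molar mass = 88.150 g/mol.
Mass from C: 5 × 12.011 = 60.055 g/mol.
%C = 60.055 / 88.150 × 100 = 68.13%.

68.13%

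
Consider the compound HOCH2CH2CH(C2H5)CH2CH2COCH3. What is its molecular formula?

Atom tally by fragment:
  HOCH2CH2 → C:2 H:5 O:1
  CH(C2H5) → C:3 H:6
  CH2 → C:1 H:2
  CH2COCH3 → C:3 H:5 O:1
Element totals:
  C: 9
  H: 18
  O: 2

C9H18O2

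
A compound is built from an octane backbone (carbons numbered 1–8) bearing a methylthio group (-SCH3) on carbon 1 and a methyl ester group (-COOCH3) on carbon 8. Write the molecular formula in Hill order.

C11H22O2S

Atom tally by fragment:
  CH3SCH2 → C:2 H:5 S:1
  CH2 → C:1 H:2
  CH2 → C:1 H:2
  CH2 → C:1 H:2
  CH2 → C:1 H:2
  CH2 → C:1 H:2
  CH2 → C:1 H:2
  CH2COOCH3 → C:3 H:5 O:2
Element totals:
  C: 11
  H: 22
  O: 2
  S: 1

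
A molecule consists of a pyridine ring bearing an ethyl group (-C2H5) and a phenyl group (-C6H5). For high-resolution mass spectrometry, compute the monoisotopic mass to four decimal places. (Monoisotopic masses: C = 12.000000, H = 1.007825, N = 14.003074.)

183.1048

Atom tally by fragment:
  pyridine ring core → C:5 H:5 N:1
  (− 2 ring H displaced by substituents)
  + C2H5 → C:2 H:5
  + C6H5 → C:6 H:5
Element totals:
  C: 13
  H: 13
  N: 1
Molecular formula: C13H13N.
  M = 13(12.0) + 13(1.007825) + 14.003074
    = 156.000000 + 13.101725 + 14.003074 = 183.104799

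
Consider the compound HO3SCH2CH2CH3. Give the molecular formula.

Atom tally by fragment:
  HO3SCH2 → C:1 H:3 S:1 O:3
  CH2 → C:1 H:2
  CH3 → C:1 H:3
Element totals:
  C: 3
  H: 8
  O: 3
  S: 1

C3H8O3S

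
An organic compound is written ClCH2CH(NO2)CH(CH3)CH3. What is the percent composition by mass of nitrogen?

Atom tally by fragment:
  ClCH2 → C:1 H:2 Cl:1
  CH(NO2) → C:1 H:1 N:1 O:2
  CH(CH3) → C:2 H:4
  CH3 → C:1 H:3
Element totals:
  C: 5
  H: 10
  Cl: 1
  N: 1
  O: 2
Molecular formula: C5H10ClNO2.
Molar mass = 151.590 g/mol.
Mass from N: 1 × 14.007 = 14.007 g/mol.
%N = 14.007 / 151.590 × 100 = 9.24%.

9.24%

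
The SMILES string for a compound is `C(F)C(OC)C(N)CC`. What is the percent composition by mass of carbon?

Atom tally by fragment:
  FCH2 → C:1 H:2 F:1
  CH(OCH3) → C:2 H:4 O:1
  CH(NH2) → C:1 H:3 N:1
  CH2 → C:1 H:2
  CH3 → C:1 H:3
Element totals:
  C: 6
  H: 14
  F: 1
  N: 1
  O: 1
Molecular formula: C6H14FNO.
Molar mass = 135.182 g/mol.
Mass from C: 6 × 12.011 = 72.066 g/mol.
%C = 72.066 / 135.182 × 100 = 53.31%.

53.31%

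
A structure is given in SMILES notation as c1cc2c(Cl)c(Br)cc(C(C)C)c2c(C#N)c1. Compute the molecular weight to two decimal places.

308.60 g/mol

Atom tally by fragment:
  naphthalene ring system core → C:10 H:8
  (− 4 ring H displaced by substituents)
  + Cl → Cl:1
  + Br → Br:1
  + CH(CH3)2 → C:3 H:7
  + CN → C:1 N:1
Element totals:
  C: 14
  H: 11
  Br: 1
  Cl: 1
  N: 1
Molecular formula: C14H11BrClN.
  M = 14(12.011) + 11(1.008) + 79.904 + 35.45 + 14.007
    = 168.154 + 11.088 + 79.904 + 35.450 + 14.007 = 308.603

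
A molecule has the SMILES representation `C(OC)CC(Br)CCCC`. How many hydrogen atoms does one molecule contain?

Atom tally by fragment:
  CH3OCH2 → C:2 H:5 O:1
  CH2 → C:1 H:2
  CH(Br) → C:1 H:1 Br:1
  CH2 → C:1 H:2
  CH2 → C:1 H:2
  CH2 → C:1 H:2
  CH3 → C:1 H:3
Element totals:
  C: 8
  H: 17
  Br: 1
  O: 1

17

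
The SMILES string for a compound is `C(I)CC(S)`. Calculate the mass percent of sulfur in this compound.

15.87%

Atom tally by fragment:
  ICH2 → C:1 H:2 I:1
  CH2 → C:1 H:2
  CH2SH → C:1 H:3 S:1
Element totals:
  C: 3
  H: 7
  I: 1
  S: 1
Molecular formula: C3H7IS.
Molar mass = 202.053 g/mol.
Mass from S: 1 × 32.06 = 32.060 g/mol.
%S = 32.060 / 202.053 × 100 = 15.87%.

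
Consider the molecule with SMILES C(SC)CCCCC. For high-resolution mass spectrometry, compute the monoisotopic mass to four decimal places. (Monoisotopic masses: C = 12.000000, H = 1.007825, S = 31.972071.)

Atom tally by fragment:
  CH3SCH2 → C:2 H:5 S:1
  CH2 → C:1 H:2
  CH2 → C:1 H:2
  CH2 → C:1 H:2
  CH2 → C:1 H:2
  CH3 → C:1 H:3
Element totals:
  C: 7
  H: 16
  S: 1
Molecular formula: C7H16S.
  M = 7(12.0) + 16(1.007825) + 31.972071
    = 84.000000 + 16.125200 + 31.972071 = 132.097271

132.0973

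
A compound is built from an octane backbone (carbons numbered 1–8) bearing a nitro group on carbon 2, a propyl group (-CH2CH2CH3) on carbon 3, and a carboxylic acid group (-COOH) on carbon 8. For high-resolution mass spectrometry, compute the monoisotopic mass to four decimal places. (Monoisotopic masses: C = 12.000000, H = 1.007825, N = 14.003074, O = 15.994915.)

245.1627

Atom tally by fragment:
  CH3 → C:1 H:3
  CH(NO2) → C:1 H:1 N:1 O:2
  CH(CH2CH2CH3) → C:4 H:8
  CH2 → C:1 H:2
  CH2 → C:1 H:2
  CH2 → C:1 H:2
  CH2 → C:1 H:2
  CH2COOH → C:2 H:3 O:2
Element totals:
  C: 12
  H: 23
  N: 1
  O: 4
Molecular formula: C12H23NO4.
  M = 12(12.0) + 23(1.007825) + 14.003074 + 4(15.994915)
    = 144.000000 + 23.179975 + 14.003074 + 63.979660 = 245.162709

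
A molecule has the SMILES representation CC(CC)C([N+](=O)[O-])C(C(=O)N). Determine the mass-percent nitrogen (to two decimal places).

16.08%

Atom tally by fragment:
  CH3 → C:1 H:3
  CH(C2H5) → C:3 H:6
  CH(NO2) → C:1 H:1 N:1 O:2
  CH2CONH2 → C:2 H:4 O:1 N:1
Element totals:
  C: 7
  H: 14
  N: 2
  O: 3
Molecular formula: C7H14N2O3.
Molar mass = 174.200 g/mol.
Mass from N: 2 × 14.007 = 28.014 g/mol.
%N = 28.014 / 174.200 × 100 = 16.08%.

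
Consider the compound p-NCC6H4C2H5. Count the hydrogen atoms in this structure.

Element totals:
  C: 9
  H: 9
  N: 1

9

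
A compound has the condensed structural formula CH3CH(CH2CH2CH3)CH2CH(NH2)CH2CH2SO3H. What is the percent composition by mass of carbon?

48.40%

Atom tally by fragment:
  CH3 → C:1 H:3
  CH(CH2CH2CH3) → C:4 H:8
  CH2 → C:1 H:2
  CH(NH2) → C:1 H:3 N:1
  CH2 → C:1 H:2
  CH2SO3H → C:1 H:3 S:1 O:3
Element totals:
  C: 9
  H: 21
  N: 1
  O: 3
  S: 1
Molecular formula: C9H21NO3S.
Molar mass = 223.331 g/mol.
Mass from C: 9 × 12.011 = 108.099 g/mol.
%C = 108.099 / 223.331 × 100 = 48.40%.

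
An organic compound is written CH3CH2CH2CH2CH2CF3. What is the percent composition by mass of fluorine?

40.67%

Atom tally by fragment:
  CH3 → C:1 H:3
  CH2 → C:1 H:2
  CH2 → C:1 H:2
  CH2 → C:1 H:2
  CH2CF3 → C:2 H:2 F:3
Element totals:
  C: 6
  H: 11
  F: 3
Molecular formula: C6H11F3.
Molar mass = 140.148 g/mol.
Mass from F: 3 × 18.998 = 56.994 g/mol.
%F = 56.994 / 140.148 × 100 = 40.67%.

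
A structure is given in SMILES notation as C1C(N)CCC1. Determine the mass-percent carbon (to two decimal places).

70.53%

Atom tally by fragment:
  cyclopentane ring core → C:5 H:10
  (− 1 ring H displaced by substituents)
  + NH2 → N:1 H:2
Element totals:
  C: 5
  H: 11
  N: 1
Molecular formula: C5H11N.
Molar mass = 85.150 g/mol.
Mass from C: 5 × 12.011 = 60.055 g/mol.
%C = 60.055 / 85.150 × 100 = 70.53%.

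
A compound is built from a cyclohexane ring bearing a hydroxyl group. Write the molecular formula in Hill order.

Atom tally by fragment:
  cyclohexane ring core → C:6 H:12
  (− 1 ring H displaced by substituents)
  + OH → O:1 H:1
Element totals:
  C: 6
  H: 12
  O: 1

C6H12O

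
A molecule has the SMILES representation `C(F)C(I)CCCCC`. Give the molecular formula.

C7H14FI

Atom tally by fragment:
  FCH2 → C:1 H:2 F:1
  CH(I) → C:1 H:1 I:1
  CH2 → C:1 H:2
  CH2 → C:1 H:2
  CH2 → C:1 H:2
  CH2 → C:1 H:2
  CH3 → C:1 H:3
Element totals:
  C: 7
  H: 14
  F: 1
  I: 1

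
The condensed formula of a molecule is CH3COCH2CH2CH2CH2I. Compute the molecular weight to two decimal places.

226.06 g/mol

Element totals:
  C: 6
  H: 11
  I: 1
  O: 1
Molecular formula: C6H11IO.
  M = 6(12.011) + 11(1.008) + 126.904 + 15.999
    = 72.066 + 11.088 + 126.904 + 15.999 = 226.057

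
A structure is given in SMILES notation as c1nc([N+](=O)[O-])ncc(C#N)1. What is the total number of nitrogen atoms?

4

Atom tally by fragment:
  pyrimidine ring core → C:4 H:4 N:2
  (− 2 ring H displaced by substituents)
  + NO2 → N:1 O:2
  + CN → C:1 N:1
Element totals:
  C: 5
  H: 2
  N: 4
  O: 2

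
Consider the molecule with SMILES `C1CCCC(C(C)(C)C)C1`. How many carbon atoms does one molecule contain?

Atom tally by fragment:
  cyclohexane ring core → C:6 H:12
  (− 1 ring H displaced by substituents)
  + C(CH3)3 → C:4 H:9
Element totals:
  C: 10
  H: 20

10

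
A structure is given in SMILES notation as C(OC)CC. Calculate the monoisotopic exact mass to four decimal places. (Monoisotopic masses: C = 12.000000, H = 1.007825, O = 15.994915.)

74.0732

Atom tally by fragment:
  CH3OCH2 → C:2 H:5 O:1
  CH2 → C:1 H:2
  CH3 → C:1 H:3
Element totals:
  C: 4
  H: 10
  O: 1
Molecular formula: C4H10O.
  M = 4(12.0) + 10(1.007825) + 15.994915
    = 48.000000 + 10.078250 + 15.994915 = 74.073165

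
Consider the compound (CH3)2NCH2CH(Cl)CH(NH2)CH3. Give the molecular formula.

C6H15ClN2

Atom tally by fragment:
  (CH3)2NCH2 → C:3 H:8 N:1
  CH(Cl) → C:1 H:1 Cl:1
  CH(NH2) → C:1 H:3 N:1
  CH3 → C:1 H:3
Element totals:
  C: 6
  H: 15
  Cl: 1
  N: 2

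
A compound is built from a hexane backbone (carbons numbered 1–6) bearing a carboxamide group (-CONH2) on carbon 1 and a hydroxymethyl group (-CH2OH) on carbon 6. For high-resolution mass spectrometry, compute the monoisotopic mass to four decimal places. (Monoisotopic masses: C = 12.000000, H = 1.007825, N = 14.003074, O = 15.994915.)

159.1259

Atom tally by fragment:
  H2NOCCH2 → C:2 H:4 O:1 N:1
  CH2 → C:1 H:2
  CH2 → C:1 H:2
  CH2 → C:1 H:2
  CH2 → C:1 H:2
  CH2CH2OH → C:2 H:5 O:1
Element totals:
  C: 8
  H: 17
  N: 1
  O: 2
Molecular formula: C8H17NO2.
  M = 8(12.0) + 17(1.007825) + 14.003074 + 2(15.994915)
    = 96.000000 + 17.133025 + 14.003074 + 31.989830 = 159.125929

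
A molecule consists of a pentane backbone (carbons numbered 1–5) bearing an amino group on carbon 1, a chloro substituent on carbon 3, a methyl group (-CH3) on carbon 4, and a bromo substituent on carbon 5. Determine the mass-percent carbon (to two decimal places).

33.59%

Atom tally by fragment:
  H2NCH2 → C:1 H:4 N:1
  CH2 → C:1 H:2
  CH(Cl) → C:1 H:1 Cl:1
  CH(CH3) → C:2 H:4
  CH2Br → C:1 H:2 Br:1
Element totals:
  C: 6
  H: 13
  Br: 1
  Cl: 1
  N: 1
Molecular formula: C6H13BrClN.
Molar mass = 214.531 g/mol.
Mass from C: 6 × 12.011 = 72.066 g/mol.
%C = 72.066 / 214.531 × 100 = 33.59%.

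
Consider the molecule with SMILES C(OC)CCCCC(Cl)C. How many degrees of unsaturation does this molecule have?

Atom tally by fragment:
  CH3OCH2 → C:2 H:5 O:1
  CH2 → C:1 H:2
  CH2 → C:1 H:2
  CH2 → C:1 H:2
  CH2 → C:1 H:2
  CH(Cl) → C:1 H:1 Cl:1
  CH3 → C:1 H:3
Element totals:
  C: 8
  H: 17
  Cl: 1
  O: 1
Molecular formula: C8H17ClO.
DoU = (2C + 2 + N − H − X) / 2 = (2·8 + 2 + 0 − 17 − 1) / 2 = 0.

0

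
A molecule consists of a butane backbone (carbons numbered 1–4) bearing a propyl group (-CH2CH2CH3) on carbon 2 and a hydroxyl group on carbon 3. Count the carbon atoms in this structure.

7

Atom tally by fragment:
  CH3 → C:1 H:3
  CH(CH2CH2CH3) → C:4 H:8
  CH(OH) → C:1 H:2 O:1
  CH3 → C:1 H:3
Element totals:
  C: 7
  H: 16
  O: 1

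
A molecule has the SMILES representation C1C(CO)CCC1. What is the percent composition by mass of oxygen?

15.97%

Atom tally by fragment:
  cyclopentane ring core → C:5 H:10
  (− 1 ring H displaced by substituents)
  + CH2OH → C:1 H:3 O:1
Element totals:
  C: 6
  H: 12
  O: 1
Molecular formula: C6H12O.
Molar mass = 100.161 g/mol.
Mass from O: 1 × 15.999 = 15.999 g/mol.
%O = 15.999 / 100.161 × 100 = 15.97%.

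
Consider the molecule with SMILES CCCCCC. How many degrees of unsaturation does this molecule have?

0

Atom tally by fragment:
  CH3 → C:1 H:3
  CH2 → C:1 H:2
  CH2 → C:1 H:2
  CH2 → C:1 H:2
  CH2 → C:1 H:2
  CH3 → C:1 H:3
Element totals:
  C: 6
  H: 14
Molecular formula: C6H14.
DoU = (2C + 2 + N − H − X) / 2 = (2·6 + 2 + 0 − 14 − 0) / 2 = 0.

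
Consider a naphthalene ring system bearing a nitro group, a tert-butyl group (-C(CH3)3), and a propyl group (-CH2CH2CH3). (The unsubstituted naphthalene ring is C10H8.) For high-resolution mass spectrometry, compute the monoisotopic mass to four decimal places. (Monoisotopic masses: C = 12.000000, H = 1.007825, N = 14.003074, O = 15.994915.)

Atom tally by fragment:
  naphthalene ring system core → C:10 H:8
  (− 3 ring H displaced by substituents)
  + NO2 → N:1 O:2
  + C(CH3)3 → C:4 H:9
  + CH2CH2CH3 → C:3 H:7
Element totals:
  C: 17
  H: 21
  N: 1
  O: 2
Molecular formula: C17H21NO2.
  M = 17(12.0) + 21(1.007825) + 14.003074 + 2(15.994915)
    = 204.000000 + 21.164325 + 14.003074 + 31.989830 = 271.157229

271.1572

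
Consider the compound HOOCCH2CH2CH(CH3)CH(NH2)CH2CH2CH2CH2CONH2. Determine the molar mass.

230.31 g/mol

Atom tally by fragment:
  HOOCCH2 → C:2 H:3 O:2
  CH2 → C:1 H:2
  CH(CH3) → C:2 H:4
  CH(NH2) → C:1 H:3 N:1
  CH2 → C:1 H:2
  CH2 → C:1 H:2
  CH2 → C:1 H:2
  CH2CONH2 → C:2 H:4 O:1 N:1
Element totals:
  C: 11
  H: 22
  N: 2
  O: 3
Molecular formula: C11H22N2O3.
  M = 11(12.011) + 22(1.008) + 2(14.007) + 3(15.999)
    = 132.121 + 22.176 + 28.014 + 47.997 = 230.308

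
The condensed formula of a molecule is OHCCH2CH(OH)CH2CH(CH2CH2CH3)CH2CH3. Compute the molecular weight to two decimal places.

172.27 g/mol

Atom tally by fragment:
  OHCCH2 → C:2 H:3 O:1
  CH(OH) → C:1 H:2 O:1
  CH2 → C:1 H:2
  CH(CH2CH2CH3) → C:4 H:8
  CH2 → C:1 H:2
  CH3 → C:1 H:3
Element totals:
  C: 10
  H: 20
  O: 2
Molecular formula: C10H20O2.
  M = 10(12.011) + 20(1.008) + 2(15.999)
    = 120.110 + 20.160 + 31.998 = 172.268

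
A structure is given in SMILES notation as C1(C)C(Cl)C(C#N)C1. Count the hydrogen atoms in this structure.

8

Atom tally by fragment:
  cyclobutane ring core → C:4 H:8
  (− 3 ring H displaced by substituents)
  + CH3 → C:1 H:3
  + Cl → Cl:1
  + CN → C:1 N:1
Element totals:
  C: 6
  H: 8
  Cl: 1
  N: 1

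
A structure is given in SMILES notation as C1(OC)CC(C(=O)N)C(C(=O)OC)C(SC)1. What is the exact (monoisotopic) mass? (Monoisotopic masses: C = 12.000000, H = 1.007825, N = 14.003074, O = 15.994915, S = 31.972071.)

247.0878

Atom tally by fragment:
  cyclopentane ring core → C:5 H:10
  (− 4 ring H displaced by substituents)
  + OCH3 → C:1 H:3 O:1
  + CONH2 → C:1 H:2 O:1 N:1
  + COOCH3 → C:2 H:3 O:2
  + SCH3 → C:1 H:3 S:1
Element totals:
  C: 10
  H: 17
  N: 1
  O: 4
  S: 1
Molecular formula: C10H17NO4S.
  M = 10(12.0) + 17(1.007825) + 14.003074 + 4(15.994915) + 31.972071
    = 120.000000 + 17.133025 + 14.003074 + 63.979660 + 31.972071 = 247.087830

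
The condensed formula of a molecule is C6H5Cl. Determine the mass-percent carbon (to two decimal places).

64.03%

Atom tally by fragment:
  benzene ring core → C:6 H:6
  (− 1 ring H displaced by substituents)
  + Cl → Cl:1
Element totals:
  C: 6
  H: 5
  Cl: 1
Molecular formula: C6H5Cl.
Molar mass = 112.556 g/mol.
Mass from C: 6 × 12.011 = 72.066 g/mol.
%C = 72.066 / 112.556 × 100 = 64.03%.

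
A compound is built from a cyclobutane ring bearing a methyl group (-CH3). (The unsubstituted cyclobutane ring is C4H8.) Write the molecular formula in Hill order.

C5H10

Atom tally by fragment:
  cyclobutane ring core → C:4 H:8
  (− 1 ring H displaced by substituents)
  + CH3 → C:1 H:3
Element totals:
  C: 5
  H: 10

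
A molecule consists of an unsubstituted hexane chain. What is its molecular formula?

C6H14

Atom tally by fragment:
  CH3 → C:1 H:3
  CH2 → C:1 H:2
  CH2 → C:1 H:2
  CH2 → C:1 H:2
  CH2 → C:1 H:2
  CH3 → C:1 H:3
Element totals:
  C: 6
  H: 14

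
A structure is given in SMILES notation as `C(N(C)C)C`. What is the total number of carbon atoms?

4

Atom tally by fragment:
  (CH3)2NCH2 → C:3 H:8 N:1
  CH3 → C:1 H:3
Element totals:
  C: 4
  H: 11
  N: 1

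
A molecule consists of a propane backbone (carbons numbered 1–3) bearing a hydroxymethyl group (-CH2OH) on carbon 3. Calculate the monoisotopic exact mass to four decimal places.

74.0732

Atom tally by fragment:
  CH3 → C:1 H:3
  CH2 → C:1 H:2
  CH2CH2OH → C:2 H:5 O:1
Element totals:
  C: 4
  H: 10
  O: 1
Molecular formula: C4H10O.
  M = 4(12.0) + 10(1.007825) + 15.994915
    = 48.000000 + 10.078250 + 15.994915 = 74.073165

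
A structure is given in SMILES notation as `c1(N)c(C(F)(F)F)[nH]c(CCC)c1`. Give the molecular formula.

Atom tally by fragment:
  pyrrole ring core → C:4 H:5 N:1
  (− 3 ring H displaced by substituents)
  + NH2 → N:1 H:2
  + CF3 → C:1 F:3
  + CH2CH2CH3 → C:3 H:7
Element totals:
  C: 8
  H: 11
  F: 3
  N: 2

C8H11F3N2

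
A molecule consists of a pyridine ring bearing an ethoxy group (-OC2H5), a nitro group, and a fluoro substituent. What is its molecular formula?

Atom tally by fragment:
  pyridine ring core → C:5 H:5 N:1
  (− 3 ring H displaced by substituents)
  + OC2H5 → C:2 H:5 O:1
  + NO2 → N:1 O:2
  + F → F:1
Element totals:
  C: 7
  H: 7
  F: 1
  N: 2
  O: 3

C7H7FN2O3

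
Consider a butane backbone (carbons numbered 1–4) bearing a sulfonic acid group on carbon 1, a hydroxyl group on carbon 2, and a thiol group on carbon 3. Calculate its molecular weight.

Atom tally by fragment:
  HO3SCH2 → C:1 H:3 S:1 O:3
  CH(OH) → C:1 H:2 O:1
  CH(SH) → C:1 H:2 S:1
  CH3 → C:1 H:3
Element totals:
  C: 4
  H: 10
  O: 4
  S: 2
Molecular formula: C4H10O4S2.
  M = 4(12.011) + 10(1.008) + 4(15.999) + 2(32.06)
    = 48.044 + 10.080 + 63.996 + 64.120 = 186.240

186.24 g/mol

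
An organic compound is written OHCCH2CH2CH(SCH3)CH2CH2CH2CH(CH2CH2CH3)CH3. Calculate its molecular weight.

230.41 g/mol

Element totals:
  C: 13
  H: 26
  O: 1
  S: 1
Molecular formula: C13H26OS.
  M = 13(12.011) + 26(1.008) + 15.999 + 32.06
    = 156.143 + 26.208 + 15.999 + 32.060 = 230.410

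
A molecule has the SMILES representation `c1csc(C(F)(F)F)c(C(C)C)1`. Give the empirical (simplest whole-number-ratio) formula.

C8H9F3S

Atom tally by fragment:
  thiophene ring core → C:4 H:4 S:1
  (− 2 ring H displaced by substituents)
  + CF3 → C:1 F:3
  + CH(CH3)2 → C:3 H:7
Element totals:
  C: 8
  H: 9
  F: 3
  S: 1
Molecular formula: C8H9F3S.
gcd of subscripts (8, 3, 9, 1) = 1, so the empirical formula equals the molecular formula.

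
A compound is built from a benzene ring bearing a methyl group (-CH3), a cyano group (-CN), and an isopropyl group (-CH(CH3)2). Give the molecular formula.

C11H13N

Atom tally by fragment:
  benzene ring core → C:6 H:6
  (− 3 ring H displaced by substituents)
  + CH3 → C:1 H:3
  + CN → C:1 N:1
  + CH(CH3)2 → C:3 H:7
Element totals:
  C: 11
  H: 13
  N: 1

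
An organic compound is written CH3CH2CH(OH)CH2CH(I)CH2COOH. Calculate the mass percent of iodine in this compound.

Element totals:
  C: 7
  H: 13
  I: 1
  O: 3
Molecular formula: C7H13IO3.
Molar mass = 272.082 g/mol.
Mass from I: 1 × 126.904 = 126.904 g/mol.
%I = 126.904 / 272.082 × 100 = 46.64%.

46.64%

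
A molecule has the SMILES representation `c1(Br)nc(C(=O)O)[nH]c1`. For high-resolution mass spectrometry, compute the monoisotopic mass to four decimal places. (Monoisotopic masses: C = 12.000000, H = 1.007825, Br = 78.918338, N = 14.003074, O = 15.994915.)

Atom tally by fragment:
  imidazole ring core → C:3 H:4 N:2
  (− 2 ring H displaced by substituents)
  + Br → Br:1
  + COOH → C:1 H:1 O:2
Element totals:
  C: 4
  H: 3
  Br: 1
  N: 2
  O: 2
Molecular formula: C4H3BrN2O2.
  M = 4(12.0) + 3(1.007825) + 78.918338 + 2(14.003074) + 2(15.994915)
    = 48.000000 + 3.023475 + 78.918338 + 28.006148 + 31.989830 = 189.937791

189.9378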